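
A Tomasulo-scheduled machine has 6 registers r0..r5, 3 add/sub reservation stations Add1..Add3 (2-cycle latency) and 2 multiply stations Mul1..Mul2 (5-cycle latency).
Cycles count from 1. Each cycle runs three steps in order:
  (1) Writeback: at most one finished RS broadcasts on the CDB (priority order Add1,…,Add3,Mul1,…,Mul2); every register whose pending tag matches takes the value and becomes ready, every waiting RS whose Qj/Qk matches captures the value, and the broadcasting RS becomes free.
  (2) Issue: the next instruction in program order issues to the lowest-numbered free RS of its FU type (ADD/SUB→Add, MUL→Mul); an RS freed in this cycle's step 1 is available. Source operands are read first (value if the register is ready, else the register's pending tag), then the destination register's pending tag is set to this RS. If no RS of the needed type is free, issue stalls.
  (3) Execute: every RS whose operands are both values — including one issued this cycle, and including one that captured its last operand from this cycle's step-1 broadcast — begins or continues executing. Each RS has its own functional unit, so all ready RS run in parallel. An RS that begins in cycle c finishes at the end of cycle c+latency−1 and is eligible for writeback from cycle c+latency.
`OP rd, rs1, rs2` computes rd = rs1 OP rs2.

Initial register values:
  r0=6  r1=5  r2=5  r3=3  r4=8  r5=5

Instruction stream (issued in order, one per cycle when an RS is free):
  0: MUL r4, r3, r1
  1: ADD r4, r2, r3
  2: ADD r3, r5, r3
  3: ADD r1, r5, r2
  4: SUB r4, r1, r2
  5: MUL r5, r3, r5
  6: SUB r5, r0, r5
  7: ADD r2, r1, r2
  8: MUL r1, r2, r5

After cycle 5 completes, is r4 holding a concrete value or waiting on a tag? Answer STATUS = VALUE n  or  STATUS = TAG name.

cycle 1: issue MUL r4<-Mul1 // r0:6,r1:5,r2:5,r3:3,r4:Mul1,r5:5
cycle 2: issue ADD r4<-Add1 // r0:6,r1:5,r2:5,r3:3,r4:Add1,r5:5
cycle 3: issue ADD r3<-Add2 // r0:6,r1:5,r2:5,r3:Add2,r4:Add1,r5:5
cycle 4: CDB Add1=8; issue ADD r1<-Add1 // r0:6,r1:Add1,r2:5,r3:Add2,r4:8,r5:5
cycle 5: CDB Add2=8; issue SUB r4<-Add2 // r0:6,r1:Add1,r2:5,r3:8,r4:Add2,r5:5

STATUS = TAG Add2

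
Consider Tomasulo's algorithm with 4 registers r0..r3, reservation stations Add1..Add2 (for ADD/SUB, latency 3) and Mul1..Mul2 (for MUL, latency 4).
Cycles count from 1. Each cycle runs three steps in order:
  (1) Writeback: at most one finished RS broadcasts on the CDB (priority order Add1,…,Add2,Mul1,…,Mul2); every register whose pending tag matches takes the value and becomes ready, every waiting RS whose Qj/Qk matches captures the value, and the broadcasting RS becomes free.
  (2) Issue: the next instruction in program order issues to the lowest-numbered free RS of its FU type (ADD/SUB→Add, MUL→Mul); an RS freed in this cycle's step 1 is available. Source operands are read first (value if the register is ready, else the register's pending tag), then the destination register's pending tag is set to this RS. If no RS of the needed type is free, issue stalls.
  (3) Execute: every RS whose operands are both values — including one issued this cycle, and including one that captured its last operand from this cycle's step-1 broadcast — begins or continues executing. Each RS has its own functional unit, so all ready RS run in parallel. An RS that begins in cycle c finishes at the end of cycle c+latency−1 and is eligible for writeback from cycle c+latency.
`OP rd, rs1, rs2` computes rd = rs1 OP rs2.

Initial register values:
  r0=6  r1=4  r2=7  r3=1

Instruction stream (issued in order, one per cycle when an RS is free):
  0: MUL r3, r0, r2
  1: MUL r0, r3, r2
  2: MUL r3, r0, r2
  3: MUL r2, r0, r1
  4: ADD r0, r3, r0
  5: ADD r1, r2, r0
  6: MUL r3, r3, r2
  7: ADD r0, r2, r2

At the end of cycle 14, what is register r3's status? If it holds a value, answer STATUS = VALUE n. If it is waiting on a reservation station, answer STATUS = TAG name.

c1: issue MUL r3<-Mul1 | r0:6,r1:4,r2:7,r3:Mul1
c2: issue MUL r0<-Mul2 | r0:Mul2,r1:4,r2:7,r3:Mul1
c3: stall | r0:Mul2,r1:4,r2:7,r3:Mul1
c4: stall | r0:Mul2,r1:4,r2:7,r3:Mul1
c5: CDB Mul1=42; issue MUL r3<-Mul1 | r0:Mul2,r1:4,r2:7,r3:Mul1
c6: stall | r0:Mul2,r1:4,r2:7,r3:Mul1
c7: stall | r0:Mul2,r1:4,r2:7,r3:Mul1
c8: stall | r0:Mul2,r1:4,r2:7,r3:Mul1
c9: CDB Mul2=294; issue MUL r2<-Mul2 | r0:294,r1:4,r2:Mul2,r3:Mul1
c10: issue ADD r0<-Add1 | r0:Add1,r1:4,r2:Mul2,r3:Mul1
c11: issue ADD r1<-Add2 | r0:Add1,r1:Add2,r2:Mul2,r3:Mul1
c12: stall | r0:Add1,r1:Add2,r2:Mul2,r3:Mul1
c13: CDB Mul1=2058; issue MUL r3<-Mul1 | r0:Add1,r1:Add2,r2:Mul2,r3:Mul1
c14: CDB Mul2=1176; stall | r0:Add1,r1:Add2,r2:1176,r3:Mul1

STATUS = TAG Mul1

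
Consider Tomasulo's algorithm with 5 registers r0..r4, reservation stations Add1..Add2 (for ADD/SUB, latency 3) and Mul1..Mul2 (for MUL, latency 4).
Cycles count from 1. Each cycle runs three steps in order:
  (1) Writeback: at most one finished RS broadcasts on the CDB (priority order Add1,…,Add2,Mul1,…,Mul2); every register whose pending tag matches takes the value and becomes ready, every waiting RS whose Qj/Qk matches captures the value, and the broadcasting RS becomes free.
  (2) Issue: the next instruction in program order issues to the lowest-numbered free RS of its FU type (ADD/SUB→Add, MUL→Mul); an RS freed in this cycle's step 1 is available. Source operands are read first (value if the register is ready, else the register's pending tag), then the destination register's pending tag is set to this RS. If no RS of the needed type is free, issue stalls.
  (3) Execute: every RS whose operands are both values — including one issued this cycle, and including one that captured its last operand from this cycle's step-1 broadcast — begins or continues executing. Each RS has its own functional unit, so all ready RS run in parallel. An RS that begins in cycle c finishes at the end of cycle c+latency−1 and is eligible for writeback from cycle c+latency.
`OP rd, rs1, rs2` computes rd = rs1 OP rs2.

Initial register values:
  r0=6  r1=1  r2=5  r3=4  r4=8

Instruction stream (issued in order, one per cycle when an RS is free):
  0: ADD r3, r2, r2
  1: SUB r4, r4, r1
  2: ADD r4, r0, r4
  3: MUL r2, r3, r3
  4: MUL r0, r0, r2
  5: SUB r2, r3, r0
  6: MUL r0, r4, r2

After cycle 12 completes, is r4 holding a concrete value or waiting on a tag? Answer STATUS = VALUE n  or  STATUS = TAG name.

STATUS = VALUE 13

c1: issue ADD r3<-Add1 | r0:6,r1:1,r2:5,r3:Add1,r4:8
c2: issue SUB r4<-Add2 | r0:6,r1:1,r2:5,r3:Add1,r4:Add2
c3: stall | r0:6,r1:1,r2:5,r3:Add1,r4:Add2
c4: CDB Add1=10; issue ADD r4<-Add1 | r0:6,r1:1,r2:5,r3:10,r4:Add1
c5: CDB Add2=7; issue MUL r2<-Mul1 | r0:6,r1:1,r2:Mul1,r3:10,r4:Add1
c6: issue MUL r0<-Mul2 | r0:Mul2,r1:1,r2:Mul1,r3:10,r4:Add1
c7: issue SUB r2<-Add2 | r0:Mul2,r1:1,r2:Add2,r3:10,r4:Add1
c8: CDB Add1=13; stall | r0:Mul2,r1:1,r2:Add2,r3:10,r4:13
c9: CDB Mul1=100; issue MUL r0<-Mul1 | r0:Mul1,r1:1,r2:Add2,r3:10,r4:13
c10: - | r0:Mul1,r1:1,r2:Add2,r3:10,r4:13
c11: - | r0:Mul1,r1:1,r2:Add2,r3:10,r4:13
c12: - | r0:Mul1,r1:1,r2:Add2,r3:10,r4:13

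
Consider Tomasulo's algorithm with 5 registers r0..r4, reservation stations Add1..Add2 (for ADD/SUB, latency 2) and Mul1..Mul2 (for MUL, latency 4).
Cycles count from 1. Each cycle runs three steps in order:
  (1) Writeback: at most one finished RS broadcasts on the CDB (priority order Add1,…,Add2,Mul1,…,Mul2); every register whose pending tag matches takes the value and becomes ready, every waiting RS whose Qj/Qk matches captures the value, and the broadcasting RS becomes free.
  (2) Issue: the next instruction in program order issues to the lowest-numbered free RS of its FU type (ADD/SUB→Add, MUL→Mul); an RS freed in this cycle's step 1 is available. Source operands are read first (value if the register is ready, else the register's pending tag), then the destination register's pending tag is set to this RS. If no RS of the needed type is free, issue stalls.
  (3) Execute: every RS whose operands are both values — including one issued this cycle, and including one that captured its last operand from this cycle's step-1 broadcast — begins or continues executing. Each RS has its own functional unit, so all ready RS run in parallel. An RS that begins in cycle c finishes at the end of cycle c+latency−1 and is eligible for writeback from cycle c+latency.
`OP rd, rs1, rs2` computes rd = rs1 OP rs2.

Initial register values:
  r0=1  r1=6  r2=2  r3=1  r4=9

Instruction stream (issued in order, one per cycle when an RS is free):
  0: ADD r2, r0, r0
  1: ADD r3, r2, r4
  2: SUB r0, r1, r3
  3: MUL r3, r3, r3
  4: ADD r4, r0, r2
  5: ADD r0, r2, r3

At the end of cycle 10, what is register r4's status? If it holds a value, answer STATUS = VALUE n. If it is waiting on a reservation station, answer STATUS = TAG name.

STATUS = VALUE -3

  c1: issue ADD r2<-Add1  regs: r0:1,r1:6,r2:Add1,r3:1,r4:9
  c2: issue ADD r3<-Add2  regs: r0:1,r1:6,r2:Add1,r3:Add2,r4:9
  c3: CDB Add1=2; issue SUB r0<-Add1  regs: r0:Add1,r1:6,r2:2,r3:Add2,r4:9
  c4: issue MUL r3<-Mul1  regs: r0:Add1,r1:6,r2:2,r3:Mul1,r4:9
  c5: CDB Add2=11; issue ADD r4<-Add2  regs: r0:Add1,r1:6,r2:2,r3:Mul1,r4:Add2
  c6: stall  regs: r0:Add1,r1:6,r2:2,r3:Mul1,r4:Add2
  c7: CDB Add1=-5; issue ADD r0<-Add1  regs: r0:Add1,r1:6,r2:2,r3:Mul1,r4:Add2
  c8: -  regs: r0:Add1,r1:6,r2:2,r3:Mul1,r4:Add2
  c9: CDB Add2=-3  regs: r0:Add1,r1:6,r2:2,r3:Mul1,r4:-3
  c10: CDB Mul1=121  regs: r0:Add1,r1:6,r2:2,r3:121,r4:-3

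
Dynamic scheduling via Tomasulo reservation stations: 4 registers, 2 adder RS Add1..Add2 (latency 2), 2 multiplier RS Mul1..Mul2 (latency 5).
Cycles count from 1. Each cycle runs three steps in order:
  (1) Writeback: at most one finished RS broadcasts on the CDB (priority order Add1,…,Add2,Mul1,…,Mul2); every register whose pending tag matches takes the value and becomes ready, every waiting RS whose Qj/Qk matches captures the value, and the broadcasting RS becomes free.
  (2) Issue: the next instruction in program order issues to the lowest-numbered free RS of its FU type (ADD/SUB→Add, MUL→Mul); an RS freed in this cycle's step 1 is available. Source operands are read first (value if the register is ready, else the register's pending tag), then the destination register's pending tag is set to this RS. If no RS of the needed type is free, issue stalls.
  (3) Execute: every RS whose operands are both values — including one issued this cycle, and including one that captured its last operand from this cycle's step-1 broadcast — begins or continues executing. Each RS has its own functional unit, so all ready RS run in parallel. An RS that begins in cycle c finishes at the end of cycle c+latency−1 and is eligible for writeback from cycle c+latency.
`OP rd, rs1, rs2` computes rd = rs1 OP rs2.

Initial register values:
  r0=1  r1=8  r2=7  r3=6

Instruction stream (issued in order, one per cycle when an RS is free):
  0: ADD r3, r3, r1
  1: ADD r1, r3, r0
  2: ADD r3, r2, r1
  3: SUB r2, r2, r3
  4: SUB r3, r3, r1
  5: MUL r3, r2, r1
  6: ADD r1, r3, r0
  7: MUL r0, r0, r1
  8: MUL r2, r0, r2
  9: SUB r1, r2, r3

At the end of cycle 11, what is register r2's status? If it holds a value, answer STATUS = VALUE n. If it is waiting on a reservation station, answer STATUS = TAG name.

c1: issue ADD r3<-Add1 | r0:1,r1:8,r2:7,r3:Add1
c2: issue ADD r1<-Add2 | r0:1,r1:Add2,r2:7,r3:Add1
c3: CDB Add1=14; issue ADD r3<-Add1 | r0:1,r1:Add2,r2:7,r3:Add1
c4: stall | r0:1,r1:Add2,r2:7,r3:Add1
c5: CDB Add2=15; issue SUB r2<-Add2 | r0:1,r1:15,r2:Add2,r3:Add1
c6: stall | r0:1,r1:15,r2:Add2,r3:Add1
c7: CDB Add1=22; issue SUB r3<-Add1 | r0:1,r1:15,r2:Add2,r3:Add1
c8: issue MUL r3<-Mul1 | r0:1,r1:15,r2:Add2,r3:Mul1
c9: CDB Add1=7; issue ADD r1<-Add1 | r0:1,r1:Add1,r2:Add2,r3:Mul1
c10: CDB Add2=-15; issue MUL r0<-Mul2 | r0:Mul2,r1:Add1,r2:-15,r3:Mul1
c11: stall | r0:Mul2,r1:Add1,r2:-15,r3:Mul1

STATUS = VALUE -15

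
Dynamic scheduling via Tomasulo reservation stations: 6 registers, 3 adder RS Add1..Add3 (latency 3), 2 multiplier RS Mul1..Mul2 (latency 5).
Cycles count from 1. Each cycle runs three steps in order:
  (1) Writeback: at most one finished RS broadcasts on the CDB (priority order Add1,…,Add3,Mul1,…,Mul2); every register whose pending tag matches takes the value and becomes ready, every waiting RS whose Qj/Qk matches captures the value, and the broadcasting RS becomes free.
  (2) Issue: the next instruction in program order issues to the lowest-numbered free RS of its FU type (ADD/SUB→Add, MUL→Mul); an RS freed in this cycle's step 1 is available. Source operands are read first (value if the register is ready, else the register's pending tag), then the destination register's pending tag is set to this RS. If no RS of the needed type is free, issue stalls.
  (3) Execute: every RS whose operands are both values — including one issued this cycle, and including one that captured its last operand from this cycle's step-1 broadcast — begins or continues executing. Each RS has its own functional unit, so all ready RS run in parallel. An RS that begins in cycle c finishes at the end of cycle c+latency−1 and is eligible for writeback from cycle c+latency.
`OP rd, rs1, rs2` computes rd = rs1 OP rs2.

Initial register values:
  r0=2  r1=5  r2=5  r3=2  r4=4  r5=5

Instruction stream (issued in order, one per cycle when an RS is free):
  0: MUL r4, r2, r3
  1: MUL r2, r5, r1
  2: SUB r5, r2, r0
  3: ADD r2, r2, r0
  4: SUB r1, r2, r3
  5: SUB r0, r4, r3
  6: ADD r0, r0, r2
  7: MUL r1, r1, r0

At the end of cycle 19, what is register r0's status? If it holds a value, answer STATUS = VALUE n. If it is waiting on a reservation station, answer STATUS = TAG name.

STATUS = VALUE 35

cycle 1: issue MUL r4<-Mul1 // r0:2,r1:5,r2:5,r3:2,r4:Mul1,r5:5
cycle 2: issue MUL r2<-Mul2 // r0:2,r1:5,r2:Mul2,r3:2,r4:Mul1,r5:5
cycle 3: issue SUB r5<-Add1 // r0:2,r1:5,r2:Mul2,r3:2,r4:Mul1,r5:Add1
cycle 4: issue ADD r2<-Add2 // r0:2,r1:5,r2:Add2,r3:2,r4:Mul1,r5:Add1
cycle 5: issue SUB r1<-Add3 // r0:2,r1:Add3,r2:Add2,r3:2,r4:Mul1,r5:Add1
cycle 6: CDB Mul1=10; stall // r0:2,r1:Add3,r2:Add2,r3:2,r4:10,r5:Add1
cycle 7: CDB Mul2=25; stall // r0:2,r1:Add3,r2:Add2,r3:2,r4:10,r5:Add1
cycle 8: stall // r0:2,r1:Add3,r2:Add2,r3:2,r4:10,r5:Add1
cycle 9: stall // r0:2,r1:Add3,r2:Add2,r3:2,r4:10,r5:Add1
cycle 10: CDB Add1=23; issue SUB r0<-Add1 // r0:Add1,r1:Add3,r2:Add2,r3:2,r4:10,r5:23
cycle 11: CDB Add2=27; issue ADD r0<-Add2 // r0:Add2,r1:Add3,r2:27,r3:2,r4:10,r5:23
cycle 12: issue MUL r1<-Mul1 // r0:Add2,r1:Mul1,r2:27,r3:2,r4:10,r5:23
cycle 13: CDB Add1=8 // r0:Add2,r1:Mul1,r2:27,r3:2,r4:10,r5:23
cycle 14: CDB Add3=25 // r0:Add2,r1:Mul1,r2:27,r3:2,r4:10,r5:23
cycle 15: - // r0:Add2,r1:Mul1,r2:27,r3:2,r4:10,r5:23
cycle 16: CDB Add2=35 // r0:35,r1:Mul1,r2:27,r3:2,r4:10,r5:23
cycle 17: - // r0:35,r1:Mul1,r2:27,r3:2,r4:10,r5:23
cycle 18: - // r0:35,r1:Mul1,r2:27,r3:2,r4:10,r5:23
cycle 19: - // r0:35,r1:Mul1,r2:27,r3:2,r4:10,r5:23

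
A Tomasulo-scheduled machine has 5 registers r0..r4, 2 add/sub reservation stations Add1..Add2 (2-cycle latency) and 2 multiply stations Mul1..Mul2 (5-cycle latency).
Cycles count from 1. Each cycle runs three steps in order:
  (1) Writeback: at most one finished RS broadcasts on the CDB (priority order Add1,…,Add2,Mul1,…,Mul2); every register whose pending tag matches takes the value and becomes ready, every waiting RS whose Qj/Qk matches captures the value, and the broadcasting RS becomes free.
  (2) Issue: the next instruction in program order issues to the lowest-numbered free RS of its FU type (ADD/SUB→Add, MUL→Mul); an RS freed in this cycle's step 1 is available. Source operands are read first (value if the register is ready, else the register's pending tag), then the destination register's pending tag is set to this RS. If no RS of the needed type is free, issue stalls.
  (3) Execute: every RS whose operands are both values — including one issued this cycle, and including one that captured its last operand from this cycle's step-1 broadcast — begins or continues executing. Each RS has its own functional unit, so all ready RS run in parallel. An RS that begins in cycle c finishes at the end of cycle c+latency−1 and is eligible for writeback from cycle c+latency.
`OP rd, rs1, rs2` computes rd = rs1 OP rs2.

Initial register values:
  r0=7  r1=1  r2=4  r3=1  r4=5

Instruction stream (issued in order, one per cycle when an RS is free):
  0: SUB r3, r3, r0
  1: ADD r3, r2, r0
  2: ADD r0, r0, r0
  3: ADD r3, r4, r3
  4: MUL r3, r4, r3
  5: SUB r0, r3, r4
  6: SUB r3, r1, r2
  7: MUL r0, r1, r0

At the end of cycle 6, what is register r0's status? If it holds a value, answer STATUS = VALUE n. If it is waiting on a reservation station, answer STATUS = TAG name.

STATUS = TAG Add1

  c1: issue SUB r3<-Add1  regs: r0:7,r1:1,r2:4,r3:Add1,r4:5
  c2: issue ADD r3<-Add2  regs: r0:7,r1:1,r2:4,r3:Add2,r4:5
  c3: CDB Add1=-6; issue ADD r0<-Add1  regs: r0:Add1,r1:1,r2:4,r3:Add2,r4:5
  c4: CDB Add2=11; issue ADD r3<-Add2  regs: r0:Add1,r1:1,r2:4,r3:Add2,r4:5
  c5: CDB Add1=14; issue MUL r3<-Mul1  regs: r0:14,r1:1,r2:4,r3:Mul1,r4:5
  c6: CDB Add2=16; issue SUB r0<-Add1  regs: r0:Add1,r1:1,r2:4,r3:Mul1,r4:5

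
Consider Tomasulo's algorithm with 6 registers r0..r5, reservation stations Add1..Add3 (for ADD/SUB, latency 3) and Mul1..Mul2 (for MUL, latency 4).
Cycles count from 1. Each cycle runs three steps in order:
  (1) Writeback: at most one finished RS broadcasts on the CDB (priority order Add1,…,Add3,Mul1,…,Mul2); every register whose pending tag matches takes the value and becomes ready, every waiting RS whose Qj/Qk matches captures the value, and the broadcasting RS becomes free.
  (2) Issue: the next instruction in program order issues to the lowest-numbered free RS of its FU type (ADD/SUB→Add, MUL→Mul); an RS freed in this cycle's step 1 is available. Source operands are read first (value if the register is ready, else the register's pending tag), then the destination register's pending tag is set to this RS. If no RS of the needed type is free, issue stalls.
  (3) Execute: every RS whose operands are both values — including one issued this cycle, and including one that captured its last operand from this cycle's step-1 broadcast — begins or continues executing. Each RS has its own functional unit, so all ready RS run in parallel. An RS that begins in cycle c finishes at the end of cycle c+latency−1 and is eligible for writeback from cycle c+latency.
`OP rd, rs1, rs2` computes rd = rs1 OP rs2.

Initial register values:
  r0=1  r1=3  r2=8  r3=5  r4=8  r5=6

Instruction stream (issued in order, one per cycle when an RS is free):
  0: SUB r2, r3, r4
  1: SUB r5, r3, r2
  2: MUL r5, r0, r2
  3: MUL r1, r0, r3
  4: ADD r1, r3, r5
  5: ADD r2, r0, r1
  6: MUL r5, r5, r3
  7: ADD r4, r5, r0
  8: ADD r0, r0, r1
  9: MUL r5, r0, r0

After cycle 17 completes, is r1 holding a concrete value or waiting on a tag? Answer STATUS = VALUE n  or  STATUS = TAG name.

STATUS = VALUE 2

  c1: issue SUB r2<-Add1  regs: r0:1,r1:3,r2:Add1,r3:5,r4:8,r5:6
  c2: issue SUB r5<-Add2  regs: r0:1,r1:3,r2:Add1,r3:5,r4:8,r5:Add2
  c3: issue MUL r5<-Mul1  regs: r0:1,r1:3,r2:Add1,r3:5,r4:8,r5:Mul1
  c4: CDB Add1=-3; issue MUL r1<-Mul2  regs: r0:1,r1:Mul2,r2:-3,r3:5,r4:8,r5:Mul1
  c5: issue ADD r1<-Add1  regs: r0:1,r1:Add1,r2:-3,r3:5,r4:8,r5:Mul1
  c6: issue ADD r2<-Add3  regs: r0:1,r1:Add1,r2:Add3,r3:5,r4:8,r5:Mul1
  c7: CDB Add2=8; stall  regs: r0:1,r1:Add1,r2:Add3,r3:5,r4:8,r5:Mul1
  c8: CDB Mul1=-3; issue MUL r5<-Mul1  regs: r0:1,r1:Add1,r2:Add3,r3:5,r4:8,r5:Mul1
  c9: CDB Mul2=5; issue ADD r4<-Add2  regs: r0:1,r1:Add1,r2:Add3,r3:5,r4:Add2,r5:Mul1
  c10: stall  regs: r0:1,r1:Add1,r2:Add3,r3:5,r4:Add2,r5:Mul1
  c11: CDB Add1=2; issue ADD r0<-Add1  regs: r0:Add1,r1:2,r2:Add3,r3:5,r4:Add2,r5:Mul1
  c12: CDB Mul1=-15; issue MUL r5<-Mul1  regs: r0:Add1,r1:2,r2:Add3,r3:5,r4:Add2,r5:Mul1
  c13: -  regs: r0:Add1,r1:2,r2:Add3,r3:5,r4:Add2,r5:Mul1
  c14: CDB Add1=3  regs: r0:3,r1:2,r2:Add3,r3:5,r4:Add2,r5:Mul1
  c15: CDB Add2=-14  regs: r0:3,r1:2,r2:Add3,r3:5,r4:-14,r5:Mul1
  c16: CDB Add3=3  regs: r0:3,r1:2,r2:3,r3:5,r4:-14,r5:Mul1
  c17: -  regs: r0:3,r1:2,r2:3,r3:5,r4:-14,r5:Mul1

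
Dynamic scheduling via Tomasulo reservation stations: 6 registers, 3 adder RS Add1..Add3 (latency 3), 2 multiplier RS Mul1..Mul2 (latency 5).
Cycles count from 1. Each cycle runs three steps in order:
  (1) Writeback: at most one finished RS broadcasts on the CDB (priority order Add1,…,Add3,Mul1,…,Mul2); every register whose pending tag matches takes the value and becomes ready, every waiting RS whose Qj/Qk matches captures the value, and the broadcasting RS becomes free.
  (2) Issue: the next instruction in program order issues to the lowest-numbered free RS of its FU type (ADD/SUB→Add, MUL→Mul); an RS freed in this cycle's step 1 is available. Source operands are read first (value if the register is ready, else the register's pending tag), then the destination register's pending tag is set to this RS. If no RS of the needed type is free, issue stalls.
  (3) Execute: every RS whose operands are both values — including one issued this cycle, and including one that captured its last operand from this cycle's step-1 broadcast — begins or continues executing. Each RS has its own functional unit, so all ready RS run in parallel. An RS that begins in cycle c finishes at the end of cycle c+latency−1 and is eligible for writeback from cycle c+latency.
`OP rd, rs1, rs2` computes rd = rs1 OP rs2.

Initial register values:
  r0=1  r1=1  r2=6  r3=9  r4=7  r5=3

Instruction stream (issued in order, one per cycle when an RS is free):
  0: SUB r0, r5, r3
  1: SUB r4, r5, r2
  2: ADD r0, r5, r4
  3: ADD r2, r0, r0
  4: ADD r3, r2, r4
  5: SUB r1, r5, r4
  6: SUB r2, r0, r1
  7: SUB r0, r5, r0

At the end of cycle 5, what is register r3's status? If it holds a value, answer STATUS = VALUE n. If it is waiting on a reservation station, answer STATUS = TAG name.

STATUS = TAG Add2

cycle 1: issue SUB r0<-Add1 // r0:Add1,r1:1,r2:6,r3:9,r4:7,r5:3
cycle 2: issue SUB r4<-Add2 // r0:Add1,r1:1,r2:6,r3:9,r4:Add2,r5:3
cycle 3: issue ADD r0<-Add3 // r0:Add3,r1:1,r2:6,r3:9,r4:Add2,r5:3
cycle 4: CDB Add1=-6; issue ADD r2<-Add1 // r0:Add3,r1:1,r2:Add1,r3:9,r4:Add2,r5:3
cycle 5: CDB Add2=-3; issue ADD r3<-Add2 // r0:Add3,r1:1,r2:Add1,r3:Add2,r4:-3,r5:3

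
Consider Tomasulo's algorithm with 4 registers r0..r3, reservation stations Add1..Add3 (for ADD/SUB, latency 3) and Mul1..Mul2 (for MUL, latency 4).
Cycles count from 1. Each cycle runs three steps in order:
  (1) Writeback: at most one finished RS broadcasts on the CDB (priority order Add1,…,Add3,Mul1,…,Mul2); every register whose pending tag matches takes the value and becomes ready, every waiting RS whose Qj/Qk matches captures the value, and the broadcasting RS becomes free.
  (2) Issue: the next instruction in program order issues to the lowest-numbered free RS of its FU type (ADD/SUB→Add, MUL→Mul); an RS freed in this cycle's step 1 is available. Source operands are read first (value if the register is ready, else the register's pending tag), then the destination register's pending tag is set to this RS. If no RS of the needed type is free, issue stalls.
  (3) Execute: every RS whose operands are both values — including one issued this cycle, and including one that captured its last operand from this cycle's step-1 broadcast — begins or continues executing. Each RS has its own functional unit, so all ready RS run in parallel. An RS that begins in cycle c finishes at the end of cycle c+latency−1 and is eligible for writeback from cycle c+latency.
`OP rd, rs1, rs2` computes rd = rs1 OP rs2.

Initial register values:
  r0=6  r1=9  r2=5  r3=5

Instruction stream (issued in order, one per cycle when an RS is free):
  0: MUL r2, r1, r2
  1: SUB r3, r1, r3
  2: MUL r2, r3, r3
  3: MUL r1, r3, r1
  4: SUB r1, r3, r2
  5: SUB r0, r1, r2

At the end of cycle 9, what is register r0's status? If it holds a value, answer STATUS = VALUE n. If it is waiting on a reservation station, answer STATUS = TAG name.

  c1: issue MUL r2<-Mul1  regs: r0:6,r1:9,r2:Mul1,r3:5
  c2: issue SUB r3<-Add1  regs: r0:6,r1:9,r2:Mul1,r3:Add1
  c3: issue MUL r2<-Mul2  regs: r0:6,r1:9,r2:Mul2,r3:Add1
  c4: stall  regs: r0:6,r1:9,r2:Mul2,r3:Add1
  c5: CDB Add1=4; stall  regs: r0:6,r1:9,r2:Mul2,r3:4
  c6: CDB Mul1=45; issue MUL r1<-Mul1  regs: r0:6,r1:Mul1,r2:Mul2,r3:4
  c7: issue SUB r1<-Add1  regs: r0:6,r1:Add1,r2:Mul2,r3:4
  c8: issue SUB r0<-Add2  regs: r0:Add2,r1:Add1,r2:Mul2,r3:4
  c9: CDB Mul2=16  regs: r0:Add2,r1:Add1,r2:16,r3:4

STATUS = TAG Add2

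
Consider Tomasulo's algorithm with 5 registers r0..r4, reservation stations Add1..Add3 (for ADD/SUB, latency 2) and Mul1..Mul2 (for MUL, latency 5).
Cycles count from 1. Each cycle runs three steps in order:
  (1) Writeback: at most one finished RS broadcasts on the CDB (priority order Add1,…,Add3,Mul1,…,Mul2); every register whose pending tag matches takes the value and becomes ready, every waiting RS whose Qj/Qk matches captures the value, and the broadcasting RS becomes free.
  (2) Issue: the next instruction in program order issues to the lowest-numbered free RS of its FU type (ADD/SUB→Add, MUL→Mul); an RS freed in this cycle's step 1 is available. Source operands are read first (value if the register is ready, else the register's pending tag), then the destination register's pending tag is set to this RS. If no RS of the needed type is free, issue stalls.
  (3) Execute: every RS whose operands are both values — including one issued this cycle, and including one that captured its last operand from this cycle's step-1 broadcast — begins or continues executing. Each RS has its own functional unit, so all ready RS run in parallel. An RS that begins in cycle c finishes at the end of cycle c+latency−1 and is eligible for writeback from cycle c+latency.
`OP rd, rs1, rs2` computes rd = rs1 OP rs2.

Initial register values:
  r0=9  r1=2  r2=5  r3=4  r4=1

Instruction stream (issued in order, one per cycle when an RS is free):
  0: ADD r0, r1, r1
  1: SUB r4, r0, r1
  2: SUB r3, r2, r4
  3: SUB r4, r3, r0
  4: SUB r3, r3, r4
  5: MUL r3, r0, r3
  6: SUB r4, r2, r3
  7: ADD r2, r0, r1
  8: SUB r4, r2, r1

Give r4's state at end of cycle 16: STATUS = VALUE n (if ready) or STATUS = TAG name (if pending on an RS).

STATUS = VALUE 4

  c1: issue ADD r0<-Add1  regs: r0:Add1,r1:2,r2:5,r3:4,r4:1
  c2: issue SUB r4<-Add2  regs: r0:Add1,r1:2,r2:5,r3:4,r4:Add2
  c3: CDB Add1=4; issue SUB r3<-Add1  regs: r0:4,r1:2,r2:5,r3:Add1,r4:Add2
  c4: issue SUB r4<-Add3  regs: r0:4,r1:2,r2:5,r3:Add1,r4:Add3
  c5: CDB Add2=2; issue SUB r3<-Add2  regs: r0:4,r1:2,r2:5,r3:Add2,r4:Add3
  c6: issue MUL r3<-Mul1  regs: r0:4,r1:2,r2:5,r3:Mul1,r4:Add3
  c7: CDB Add1=3; issue SUB r4<-Add1  regs: r0:4,r1:2,r2:5,r3:Mul1,r4:Add1
  c8: stall  regs: r0:4,r1:2,r2:5,r3:Mul1,r4:Add1
  c9: CDB Add3=-1; issue ADD r2<-Add3  regs: r0:4,r1:2,r2:Add3,r3:Mul1,r4:Add1
  c10: stall  regs: r0:4,r1:2,r2:Add3,r3:Mul1,r4:Add1
  c11: CDB Add2=4; issue SUB r4<-Add2  regs: r0:4,r1:2,r2:Add3,r3:Mul1,r4:Add2
  c12: CDB Add3=6  regs: r0:4,r1:2,r2:6,r3:Mul1,r4:Add2
  c13: -  regs: r0:4,r1:2,r2:6,r3:Mul1,r4:Add2
  c14: CDB Add2=4  regs: r0:4,r1:2,r2:6,r3:Mul1,r4:4
  c15: -  regs: r0:4,r1:2,r2:6,r3:Mul1,r4:4
  c16: CDB Mul1=16  regs: r0:4,r1:2,r2:6,r3:16,r4:4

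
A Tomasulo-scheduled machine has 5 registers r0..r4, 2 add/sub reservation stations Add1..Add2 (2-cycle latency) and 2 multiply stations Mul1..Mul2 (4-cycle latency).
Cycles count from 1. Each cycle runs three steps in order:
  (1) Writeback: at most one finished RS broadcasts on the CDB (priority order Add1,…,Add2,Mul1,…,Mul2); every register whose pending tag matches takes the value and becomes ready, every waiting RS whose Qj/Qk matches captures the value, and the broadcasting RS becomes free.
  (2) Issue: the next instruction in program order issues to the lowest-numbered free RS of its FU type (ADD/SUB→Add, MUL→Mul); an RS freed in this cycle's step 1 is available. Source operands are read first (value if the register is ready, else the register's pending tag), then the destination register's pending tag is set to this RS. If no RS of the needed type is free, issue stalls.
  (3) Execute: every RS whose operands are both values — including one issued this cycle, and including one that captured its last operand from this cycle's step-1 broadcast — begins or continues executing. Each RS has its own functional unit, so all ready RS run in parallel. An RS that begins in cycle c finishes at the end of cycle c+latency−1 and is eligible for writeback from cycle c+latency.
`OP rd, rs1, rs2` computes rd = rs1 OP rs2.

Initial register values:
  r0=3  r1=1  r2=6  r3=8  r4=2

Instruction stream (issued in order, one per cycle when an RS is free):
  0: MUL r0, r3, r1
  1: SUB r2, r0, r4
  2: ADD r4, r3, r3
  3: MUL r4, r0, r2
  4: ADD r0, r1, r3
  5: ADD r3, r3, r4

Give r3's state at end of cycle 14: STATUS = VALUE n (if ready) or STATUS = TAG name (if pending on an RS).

STATUS = VALUE 56

c1: issue MUL r0<-Mul1 | r0:Mul1,r1:1,r2:6,r3:8,r4:2
c2: issue SUB r2<-Add1 | r0:Mul1,r1:1,r2:Add1,r3:8,r4:2
c3: issue ADD r4<-Add2 | r0:Mul1,r1:1,r2:Add1,r3:8,r4:Add2
c4: issue MUL r4<-Mul2 | r0:Mul1,r1:1,r2:Add1,r3:8,r4:Mul2
c5: CDB Add2=16; issue ADD r0<-Add2 | r0:Add2,r1:1,r2:Add1,r3:8,r4:Mul2
c6: CDB Mul1=8; stall | r0:Add2,r1:1,r2:Add1,r3:8,r4:Mul2
c7: CDB Add2=9; issue ADD r3<-Add2 | r0:9,r1:1,r2:Add1,r3:Add2,r4:Mul2
c8: CDB Add1=6 | r0:9,r1:1,r2:6,r3:Add2,r4:Mul2
c9: - | r0:9,r1:1,r2:6,r3:Add2,r4:Mul2
c10: - | r0:9,r1:1,r2:6,r3:Add2,r4:Mul2
c11: - | r0:9,r1:1,r2:6,r3:Add2,r4:Mul2
c12: CDB Mul2=48 | r0:9,r1:1,r2:6,r3:Add2,r4:48
c13: - | r0:9,r1:1,r2:6,r3:Add2,r4:48
c14: CDB Add2=56 | r0:9,r1:1,r2:6,r3:56,r4:48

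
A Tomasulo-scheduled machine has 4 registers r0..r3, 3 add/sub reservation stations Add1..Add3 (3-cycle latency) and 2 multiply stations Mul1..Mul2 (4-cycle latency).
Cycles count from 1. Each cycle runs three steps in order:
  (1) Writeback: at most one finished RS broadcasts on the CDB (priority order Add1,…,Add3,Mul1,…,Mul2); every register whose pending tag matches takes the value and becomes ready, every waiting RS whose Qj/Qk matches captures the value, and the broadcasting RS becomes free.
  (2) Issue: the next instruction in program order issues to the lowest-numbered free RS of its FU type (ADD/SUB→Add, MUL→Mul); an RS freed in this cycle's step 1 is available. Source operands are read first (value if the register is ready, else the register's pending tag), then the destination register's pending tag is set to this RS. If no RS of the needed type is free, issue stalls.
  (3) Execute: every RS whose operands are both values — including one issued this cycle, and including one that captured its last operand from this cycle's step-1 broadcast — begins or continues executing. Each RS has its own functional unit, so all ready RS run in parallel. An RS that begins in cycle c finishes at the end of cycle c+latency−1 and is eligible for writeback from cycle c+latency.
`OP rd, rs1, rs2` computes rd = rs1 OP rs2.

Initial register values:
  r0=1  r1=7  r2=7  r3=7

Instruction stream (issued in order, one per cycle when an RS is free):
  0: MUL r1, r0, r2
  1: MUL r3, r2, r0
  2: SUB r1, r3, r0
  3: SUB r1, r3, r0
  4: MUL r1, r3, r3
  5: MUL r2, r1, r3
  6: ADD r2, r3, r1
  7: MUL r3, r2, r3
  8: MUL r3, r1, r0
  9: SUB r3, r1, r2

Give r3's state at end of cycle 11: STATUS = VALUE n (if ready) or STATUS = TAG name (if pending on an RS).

STATUS = TAG Mul1

c1: issue MUL r1<-Mul1 | r0:1,r1:Mul1,r2:7,r3:7
c2: issue MUL r3<-Mul2 | r0:1,r1:Mul1,r2:7,r3:Mul2
c3: issue SUB r1<-Add1 | r0:1,r1:Add1,r2:7,r3:Mul2
c4: issue SUB r1<-Add2 | r0:1,r1:Add2,r2:7,r3:Mul2
c5: CDB Mul1=7; issue MUL r1<-Mul1 | r0:1,r1:Mul1,r2:7,r3:Mul2
c6: CDB Mul2=7; issue MUL r2<-Mul2 | r0:1,r1:Mul1,r2:Mul2,r3:7
c7: issue ADD r2<-Add3 | r0:1,r1:Mul1,r2:Add3,r3:7
c8: stall | r0:1,r1:Mul1,r2:Add3,r3:7
c9: CDB Add1=6; stall | r0:1,r1:Mul1,r2:Add3,r3:7
c10: CDB Add2=6; stall | r0:1,r1:Mul1,r2:Add3,r3:7
c11: CDB Mul1=49; issue MUL r3<-Mul1 | r0:1,r1:49,r2:Add3,r3:Mul1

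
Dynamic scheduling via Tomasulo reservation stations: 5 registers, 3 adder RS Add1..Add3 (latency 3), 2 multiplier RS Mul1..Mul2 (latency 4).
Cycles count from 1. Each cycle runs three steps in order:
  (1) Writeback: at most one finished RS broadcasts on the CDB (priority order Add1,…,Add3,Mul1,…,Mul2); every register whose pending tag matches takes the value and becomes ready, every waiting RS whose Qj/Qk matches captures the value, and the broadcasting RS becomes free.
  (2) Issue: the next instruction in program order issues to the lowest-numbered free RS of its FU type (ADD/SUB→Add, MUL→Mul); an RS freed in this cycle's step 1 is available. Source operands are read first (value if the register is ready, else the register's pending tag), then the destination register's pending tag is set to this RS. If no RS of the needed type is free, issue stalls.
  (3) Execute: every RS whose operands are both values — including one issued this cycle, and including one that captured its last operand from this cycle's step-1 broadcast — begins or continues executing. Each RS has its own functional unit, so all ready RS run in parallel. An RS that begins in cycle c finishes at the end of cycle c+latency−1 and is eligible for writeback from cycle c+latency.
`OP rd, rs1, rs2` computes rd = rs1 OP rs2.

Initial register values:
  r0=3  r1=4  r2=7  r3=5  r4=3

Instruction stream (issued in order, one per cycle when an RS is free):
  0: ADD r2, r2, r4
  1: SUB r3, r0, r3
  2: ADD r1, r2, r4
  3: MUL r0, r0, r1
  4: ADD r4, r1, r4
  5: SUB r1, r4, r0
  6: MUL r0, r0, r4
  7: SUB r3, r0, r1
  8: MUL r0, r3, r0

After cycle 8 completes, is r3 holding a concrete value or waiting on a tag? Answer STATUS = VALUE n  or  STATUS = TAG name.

STATUS = TAG Add3

cycle 1: issue ADD r2<-Add1 // r0:3,r1:4,r2:Add1,r3:5,r4:3
cycle 2: issue SUB r3<-Add2 // r0:3,r1:4,r2:Add1,r3:Add2,r4:3
cycle 3: issue ADD r1<-Add3 // r0:3,r1:Add3,r2:Add1,r3:Add2,r4:3
cycle 4: CDB Add1=10; issue MUL r0<-Mul1 // r0:Mul1,r1:Add3,r2:10,r3:Add2,r4:3
cycle 5: CDB Add2=-2; issue ADD r4<-Add1 // r0:Mul1,r1:Add3,r2:10,r3:-2,r4:Add1
cycle 6: issue SUB r1<-Add2 // r0:Mul1,r1:Add2,r2:10,r3:-2,r4:Add1
cycle 7: CDB Add3=13; issue MUL r0<-Mul2 // r0:Mul2,r1:Add2,r2:10,r3:-2,r4:Add1
cycle 8: issue SUB r3<-Add3 // r0:Mul2,r1:Add2,r2:10,r3:Add3,r4:Add1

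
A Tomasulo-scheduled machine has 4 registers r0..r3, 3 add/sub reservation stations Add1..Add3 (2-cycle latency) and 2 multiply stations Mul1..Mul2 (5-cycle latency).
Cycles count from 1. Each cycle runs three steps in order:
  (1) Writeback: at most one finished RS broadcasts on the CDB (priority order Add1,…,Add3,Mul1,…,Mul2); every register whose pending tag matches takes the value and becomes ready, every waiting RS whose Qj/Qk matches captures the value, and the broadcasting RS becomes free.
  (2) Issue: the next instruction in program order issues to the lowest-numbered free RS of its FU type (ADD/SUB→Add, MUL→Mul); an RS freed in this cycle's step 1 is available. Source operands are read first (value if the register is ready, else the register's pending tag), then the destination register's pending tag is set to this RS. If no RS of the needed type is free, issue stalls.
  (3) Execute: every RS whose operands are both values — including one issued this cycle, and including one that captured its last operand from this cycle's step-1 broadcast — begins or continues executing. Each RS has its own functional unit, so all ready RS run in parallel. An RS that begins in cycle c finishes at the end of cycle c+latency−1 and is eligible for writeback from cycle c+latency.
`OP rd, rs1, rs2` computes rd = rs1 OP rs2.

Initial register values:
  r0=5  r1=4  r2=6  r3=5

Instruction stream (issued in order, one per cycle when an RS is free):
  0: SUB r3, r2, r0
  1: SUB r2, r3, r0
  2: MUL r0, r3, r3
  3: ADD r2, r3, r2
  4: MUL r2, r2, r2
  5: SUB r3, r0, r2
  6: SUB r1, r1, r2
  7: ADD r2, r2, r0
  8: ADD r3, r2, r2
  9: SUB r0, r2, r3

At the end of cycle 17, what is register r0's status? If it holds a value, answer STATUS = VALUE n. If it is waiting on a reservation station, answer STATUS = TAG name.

cycle 1: issue SUB r3<-Add1 // r0:5,r1:4,r2:6,r3:Add1
cycle 2: issue SUB r2<-Add2 // r0:5,r1:4,r2:Add2,r3:Add1
cycle 3: CDB Add1=1; issue MUL r0<-Mul1 // r0:Mul1,r1:4,r2:Add2,r3:1
cycle 4: issue ADD r2<-Add1 // r0:Mul1,r1:4,r2:Add1,r3:1
cycle 5: CDB Add2=-4; issue MUL r2<-Mul2 // r0:Mul1,r1:4,r2:Mul2,r3:1
cycle 6: issue SUB r3<-Add2 // r0:Mul1,r1:4,r2:Mul2,r3:Add2
cycle 7: CDB Add1=-3; issue SUB r1<-Add1 // r0:Mul1,r1:Add1,r2:Mul2,r3:Add2
cycle 8: CDB Mul1=1; issue ADD r2<-Add3 // r0:1,r1:Add1,r2:Add3,r3:Add2
cycle 9: stall // r0:1,r1:Add1,r2:Add3,r3:Add2
cycle 10: stall // r0:1,r1:Add1,r2:Add3,r3:Add2
cycle 11: stall // r0:1,r1:Add1,r2:Add3,r3:Add2
cycle 12: CDB Mul2=9; stall // r0:1,r1:Add1,r2:Add3,r3:Add2
cycle 13: stall // r0:1,r1:Add1,r2:Add3,r3:Add2
cycle 14: CDB Add1=-5; issue ADD r3<-Add1 // r0:1,r1:-5,r2:Add3,r3:Add1
cycle 15: CDB Add2=-8; issue SUB r0<-Add2 // r0:Add2,r1:-5,r2:Add3,r3:Add1
cycle 16: CDB Add3=10 // r0:Add2,r1:-5,r2:10,r3:Add1
cycle 17: - // r0:Add2,r1:-5,r2:10,r3:Add1

STATUS = TAG Add2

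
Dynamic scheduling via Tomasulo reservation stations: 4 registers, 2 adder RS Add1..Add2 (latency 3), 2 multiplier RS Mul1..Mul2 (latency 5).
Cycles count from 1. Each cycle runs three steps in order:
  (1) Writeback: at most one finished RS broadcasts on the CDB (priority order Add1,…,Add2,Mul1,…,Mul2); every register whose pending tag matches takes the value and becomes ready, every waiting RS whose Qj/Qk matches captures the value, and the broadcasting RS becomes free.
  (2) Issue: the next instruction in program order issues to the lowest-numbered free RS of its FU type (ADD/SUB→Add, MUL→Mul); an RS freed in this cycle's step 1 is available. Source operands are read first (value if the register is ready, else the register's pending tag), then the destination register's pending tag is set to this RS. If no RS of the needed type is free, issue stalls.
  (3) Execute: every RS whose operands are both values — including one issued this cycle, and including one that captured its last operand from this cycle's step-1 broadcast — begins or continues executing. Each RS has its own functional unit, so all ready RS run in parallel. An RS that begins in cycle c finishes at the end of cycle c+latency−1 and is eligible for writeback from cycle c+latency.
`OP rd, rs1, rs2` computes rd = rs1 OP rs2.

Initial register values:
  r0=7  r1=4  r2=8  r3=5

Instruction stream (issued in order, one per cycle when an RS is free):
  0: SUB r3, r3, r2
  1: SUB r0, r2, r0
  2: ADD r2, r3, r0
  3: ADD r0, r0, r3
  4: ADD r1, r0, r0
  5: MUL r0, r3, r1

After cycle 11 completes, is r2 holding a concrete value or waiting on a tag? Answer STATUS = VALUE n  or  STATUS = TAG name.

STATUS = VALUE -2

cycle 1: issue SUB r3<-Add1 // r0:7,r1:4,r2:8,r3:Add1
cycle 2: issue SUB r0<-Add2 // r0:Add2,r1:4,r2:8,r3:Add1
cycle 3: stall // r0:Add2,r1:4,r2:8,r3:Add1
cycle 4: CDB Add1=-3; issue ADD r2<-Add1 // r0:Add2,r1:4,r2:Add1,r3:-3
cycle 5: CDB Add2=1; issue ADD r0<-Add2 // r0:Add2,r1:4,r2:Add1,r3:-3
cycle 6: stall // r0:Add2,r1:4,r2:Add1,r3:-3
cycle 7: stall // r0:Add2,r1:4,r2:Add1,r3:-3
cycle 8: CDB Add1=-2; issue ADD r1<-Add1 // r0:Add2,r1:Add1,r2:-2,r3:-3
cycle 9: CDB Add2=-2; issue MUL r0<-Mul1 // r0:Mul1,r1:Add1,r2:-2,r3:-3
cycle 10: - // r0:Mul1,r1:Add1,r2:-2,r3:-3
cycle 11: - // r0:Mul1,r1:Add1,r2:-2,r3:-3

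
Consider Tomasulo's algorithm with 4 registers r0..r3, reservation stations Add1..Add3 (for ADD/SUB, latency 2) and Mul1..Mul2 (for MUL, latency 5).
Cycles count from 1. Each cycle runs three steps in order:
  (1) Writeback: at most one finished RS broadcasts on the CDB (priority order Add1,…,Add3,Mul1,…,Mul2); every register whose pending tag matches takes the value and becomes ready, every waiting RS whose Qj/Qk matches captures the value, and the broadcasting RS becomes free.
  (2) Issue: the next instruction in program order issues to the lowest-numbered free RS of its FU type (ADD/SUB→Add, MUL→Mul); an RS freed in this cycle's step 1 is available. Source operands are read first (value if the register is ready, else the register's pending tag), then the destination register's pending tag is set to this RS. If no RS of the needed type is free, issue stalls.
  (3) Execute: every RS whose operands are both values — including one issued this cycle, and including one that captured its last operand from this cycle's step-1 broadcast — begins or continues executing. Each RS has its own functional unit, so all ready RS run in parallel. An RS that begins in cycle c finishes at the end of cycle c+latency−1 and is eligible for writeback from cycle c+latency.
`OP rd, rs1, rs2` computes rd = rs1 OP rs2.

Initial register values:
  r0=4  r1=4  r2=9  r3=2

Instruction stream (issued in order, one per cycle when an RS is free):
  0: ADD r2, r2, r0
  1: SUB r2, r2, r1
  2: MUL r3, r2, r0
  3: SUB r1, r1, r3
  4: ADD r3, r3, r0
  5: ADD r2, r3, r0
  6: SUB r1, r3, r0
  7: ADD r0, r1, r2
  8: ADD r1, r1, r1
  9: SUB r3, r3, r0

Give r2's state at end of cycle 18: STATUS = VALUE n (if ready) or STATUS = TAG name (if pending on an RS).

STATUS = VALUE 44

  c1: issue ADD r2<-Add1  regs: r0:4,r1:4,r2:Add1,r3:2
  c2: issue SUB r2<-Add2  regs: r0:4,r1:4,r2:Add2,r3:2
  c3: CDB Add1=13; issue MUL r3<-Mul1  regs: r0:4,r1:4,r2:Add2,r3:Mul1
  c4: issue SUB r1<-Add1  regs: r0:4,r1:Add1,r2:Add2,r3:Mul1
  c5: CDB Add2=9; issue ADD r3<-Add2  regs: r0:4,r1:Add1,r2:9,r3:Add2
  c6: issue ADD r2<-Add3  regs: r0:4,r1:Add1,r2:Add3,r3:Add2
  c7: stall  regs: r0:4,r1:Add1,r2:Add3,r3:Add2
  c8: stall  regs: r0:4,r1:Add1,r2:Add3,r3:Add2
  c9: stall  regs: r0:4,r1:Add1,r2:Add3,r3:Add2
  c10: CDB Mul1=36; stall  regs: r0:4,r1:Add1,r2:Add3,r3:Add2
  c11: stall  regs: r0:4,r1:Add1,r2:Add3,r3:Add2
  c12: CDB Add1=-32; issue SUB r1<-Add1  regs: r0:4,r1:Add1,r2:Add3,r3:Add2
  c13: CDB Add2=40; issue ADD r0<-Add2  regs: r0:Add2,r1:Add1,r2:Add3,r3:40
  c14: stall  regs: r0:Add2,r1:Add1,r2:Add3,r3:40
  c15: CDB Add1=36; issue ADD r1<-Add1  regs: r0:Add2,r1:Add1,r2:Add3,r3:40
  c16: CDB Add3=44; issue SUB r3<-Add3  regs: r0:Add2,r1:Add1,r2:44,r3:Add3
  c17: CDB Add1=72  regs: r0:Add2,r1:72,r2:44,r3:Add3
  c18: CDB Add2=80  regs: r0:80,r1:72,r2:44,r3:Add3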